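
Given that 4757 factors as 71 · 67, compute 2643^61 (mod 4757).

Mod 71: 2643 ≡ 16; 16^61 ≡ 36 (mod 71).
Mod 67: 2643 ≡ 30; 30^61 ≡ 30 (mod 67).
Combine by CRT: x ≡ 36 (mod 71), x ≡ 30 (mod 67) ⇒ x ≡ 2308 (mod 4757).

2308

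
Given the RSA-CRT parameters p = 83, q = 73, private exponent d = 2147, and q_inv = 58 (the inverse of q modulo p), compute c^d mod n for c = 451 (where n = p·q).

d_p = d mod (p−1) = 2147 mod 82 = 15; d_q = d mod (q−1) = 59.
m₁ = c^(d_p) mod p: c ≡ 36 (mod 83), and 36^15 mod 83 = 68.
m₂ = c^(d_q) mod q: c ≡ 13 (mod 73), and 13^59 mod 73 = 40.
h = q_inv·(m₁ − m₂) mod p = 58·(68 − 40) mod 83 = 47.
m = m₂ + h·q = 40 + 47·73 = 3471.

3471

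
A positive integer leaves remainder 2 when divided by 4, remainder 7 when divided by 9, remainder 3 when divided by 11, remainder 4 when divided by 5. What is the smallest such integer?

From x ≡ 2 (mod 4) write x = 2 + 4t. Substituting into x ≡ 7 (mod 9) gives 4t ≡ 5 (mod 9), and since 4⁻¹ ≡ 7 (mod 9), t ≡ 8. Hence x ≡ 2 + 4·8 = 34 (mod 36).
From x ≡ 34 (mod 36) write x = 34 + 36t. Substituting into x ≡ 3 (mod 11) gives 36t ≡ 2 (mod 11), and since 3⁻¹ ≡ 4 (mod 11), t ≡ 8. Hence x ≡ 34 + 36·8 = 322 (mod 396).
From x ≡ 322 (mod 396) write x = 322 + 396t. Substituting into x ≡ 4 (mod 5) gives 396t ≡ 2 (mod 5), and since 1⁻¹ ≡ 1 (mod 5), t ≡ 2. Hence x ≡ 322 + 396·2 = 1114 (mod 1980).

1114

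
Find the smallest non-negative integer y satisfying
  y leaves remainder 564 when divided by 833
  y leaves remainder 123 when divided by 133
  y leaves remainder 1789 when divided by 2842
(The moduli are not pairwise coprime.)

661133

Combine the congruences pairwise.
gcd(833, 133) = 7 and 7 | (123 − 564), so the pair is consistent; merging gives y ≡ 12226 (mod 15827), where 15827 = lcm(833, 133).
gcd(15827, 2842) = 49 and 49 | (1789 − 12226), so the pair is consistent; merging gives y ≡ 661133 (mod 917966), where 917966 = lcm(15827, 2842).
The solution is unique modulo lcm(833, 133, 2842) = 917966.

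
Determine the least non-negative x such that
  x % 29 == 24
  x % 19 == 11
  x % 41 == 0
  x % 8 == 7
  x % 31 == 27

4785807

The moduli are pairwise coprime; N = 29·19·41·8·31 = 5602568.
N/29 = 193192; 193192 ≡ 23 (mod 29); 23·24 ≡ 1, so inverse 24.
N/19 = 294872; 294872 ≡ 11 (mod 19); 11·7 ≡ 1, so inverse 7.
N/41 = 136648; 136648 ≡ 36 (mod 41); 36·8 ≡ 1, so inverse 8.
N/8 = 700321; 700321 ≡ 1 (mod 8), inverse 1.
N/31 = 180728; 180728 ≡ 29 (mod 31); 29·15 ≡ 1, so inverse 15.
x ≡ 24·193192·24 + 11·294872·7 + 0·136648·8 + 7·700321·1 + 27·180728·15 = 212080823.
212080823 mod 5602568 = 4785807.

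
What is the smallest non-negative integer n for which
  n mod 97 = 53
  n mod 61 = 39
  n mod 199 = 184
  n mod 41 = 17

34076347

The moduli are pairwise coprime; M = 97·61·199·41 = 48276803.
M/97 = 497699; 497699 ≡ 89 (mod 97); 89·12 ≡ 1, so inverse 12.
M/61 = 791423; 791423 ≡ 9 (mod 61); 9·34 ≡ 1, so inverse 34.
M/199 = 242597; 242597 ≡ 16 (mod 199); 16·112 ≡ 1, so inverse 112.
M/41 = 1177483; 1177483 ≡ 4 (mod 41); 4·31 ≡ 1, so inverse 31.
n ≡ 53·497699·12 + 39·791423·34 + 184·242597·112 + 17·1177483·31 = 6985935979.
6985935979 mod 48276803 = 34076347.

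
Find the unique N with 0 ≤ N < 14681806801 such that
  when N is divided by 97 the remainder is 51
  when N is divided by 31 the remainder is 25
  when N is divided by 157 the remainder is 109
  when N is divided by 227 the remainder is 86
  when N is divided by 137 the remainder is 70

From N ≡ 51 (mod 97) write N = 51 + 97t. Substituting into N ≡ 25 (mod 31) gives 97t ≡ 5 (mod 31), and since 4⁻¹ ≡ 8 (mod 31), t ≡ 9. Hence N ≡ 51 + 97·9 = 924 (mod 3007).
From N ≡ 924 (mod 3007) write N = 924 + 3007t. Substituting into N ≡ 109 (mod 157) gives 3007t ≡ 127 (mod 157), and since 24⁻¹ ≡ 72 (mod 157), t ≡ 38. Hence N ≡ 924 + 3007·38 = 115190 (mod 472099).
From N ≡ 115190 (mod 472099) write N = 115190 + 472099t. Substituting into N ≡ 86 (mod 227) gives 472099t ≡ 212 (mod 227), and since 166⁻¹ ≡ 160 (mod 227), t ≡ 97. Hence N ≡ 115190 + 472099·97 = 45908793 (mod 107166473).
From N ≡ 45908793 (mod 107166473) write N = 45908793 + 107166473t. Substituting into N ≡ 70 (mod 137) gives 107166473t ≡ 114 (mod 137), and since 4⁻¹ ≡ 103 (mod 137), t ≡ 97. Hence N ≡ 45908793 + 107166473·97 = 10441056674 (mod 14681806801).

10441056674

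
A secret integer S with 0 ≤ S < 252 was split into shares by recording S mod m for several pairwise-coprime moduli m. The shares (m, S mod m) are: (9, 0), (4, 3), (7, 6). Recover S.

The moduli are pairwise coprime; N = 9·4·7 = 252.
N/9 = 28; 28 ≡ 1 (mod 9), inverse 1.
N/4 = 63; 63 ≡ 3 (mod 4); 3·3 ≡ 1, so inverse 3.
N/7 = 36; 36 ≡ 1 (mod 7), inverse 1.
S ≡ 0·28·1 + 3·63·3 + 6·36·1 = 783.
783 mod 252 = 27.

27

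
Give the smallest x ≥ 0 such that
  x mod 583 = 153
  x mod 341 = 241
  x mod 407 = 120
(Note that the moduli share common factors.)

gcd(583, 341) = 11 and 11 | (241 − 153), so the pair is consistent; merging gives x ≡ 3651 (mod 18073), where 18073 = lcm(583, 341).
gcd(18073, 407) = 11 and 11 | (120 − 3651), so the pair is consistent; merging gives x ≡ 419330 (mod 668701), where 668701 = lcm(18073, 407).
The solution is unique modulo lcm(583, 341, 407) = 668701.

419330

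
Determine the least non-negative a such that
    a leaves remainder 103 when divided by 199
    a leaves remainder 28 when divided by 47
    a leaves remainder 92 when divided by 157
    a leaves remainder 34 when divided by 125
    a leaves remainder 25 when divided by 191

From a ≡ 103 (mod 199) write a = 103 + 199t. Substituting into a ≡ 28 (mod 47) gives 199t ≡ 19 (mod 47), and since 11⁻¹ ≡ 30 (mod 47), t ≡ 6. Hence a ≡ 103 + 199·6 = 1297 (mod 9353).
From a ≡ 1297 (mod 9353) write a = 1297 + 9353t. Substituting into a ≡ 92 (mod 157) gives 9353t ≡ 51 (mod 157), and since 90⁻¹ ≡ 82 (mod 157), t ≡ 100. Hence a ≡ 1297 + 9353·100 = 936597 (mod 1468421).
From a ≡ 936597 (mod 1468421) write a = 936597 + 1468421t. Substituting into a ≡ 34 (mod 125) gives 1468421t ≡ 62 (mod 125), and since 46⁻¹ ≡ 106 (mod 125), t ≡ 72. Hence a ≡ 936597 + 1468421·72 = 106662909 (mod 183552625).
From a ≡ 106662909 (mod 183552625) write a = 106662909 + 183552625t. Substituting into a ≡ 25 (mod 191) gives 183552625t ≡ 111 (mod 191), and since 97⁻¹ ≡ 128 (mod 191), t ≡ 74. Hence a ≡ 106662909 + 183552625·74 = 13689557159 (mod 35058551375).

13689557159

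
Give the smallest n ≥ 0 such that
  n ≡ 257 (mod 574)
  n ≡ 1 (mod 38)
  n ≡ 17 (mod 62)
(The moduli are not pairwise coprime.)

116205

gcd(574, 38) = 2 and 2 | (1 − 257), so the pair is consistent; merging gives n ≡ 7145 (mod 10906), where 10906 = lcm(574, 38).
gcd(10906, 62) = 2 and 2 | (17 − 7145), so the pair is consistent; merging gives n ≡ 116205 (mod 338086), where 338086 = lcm(10906, 62).
The solution is unique modulo lcm(574, 38, 62) = 338086.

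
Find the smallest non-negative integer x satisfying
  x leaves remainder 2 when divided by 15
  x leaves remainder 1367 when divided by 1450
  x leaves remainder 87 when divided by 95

gcd(15, 1450) = 5 and 5 | (1367 − 2), so the pair is consistent; merging gives x ≡ 1367 (mod 4350), where 4350 = lcm(15, 1450).
gcd(4350, 95) = 5 and 5 | (87 − 1367), so the pair is consistent; merging gives x ≡ 31817 (mod 82650), where 82650 = lcm(4350, 95).
The solution is unique modulo lcm(15, 1450, 95) = 82650.

31817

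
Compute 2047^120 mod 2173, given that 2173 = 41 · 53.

493

Mod 41: 2047 ≡ 38; since 40 | 120, by Fermat 38^120 ≡ 1 (mod 41).
Mod 53: 2047 ≡ 33; by Fermat, exponent reduces to 120 mod 52 = 16; 33^16 ≡ 16 (mod 53).
Combine by CRT: x ≡ 1 (mod 41), x ≡ 16 (mod 53) ⇒ x ≡ 493 (mod 2173).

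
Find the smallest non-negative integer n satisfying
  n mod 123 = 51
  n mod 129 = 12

gcd(123, 129) = 3 and 3 | (12 − 51), so the pair is consistent; merging gives n ≡ 3495 (mod 5289), where 5289 = lcm(123, 129).
The solution is unique modulo lcm(123, 129) = 5289.

3495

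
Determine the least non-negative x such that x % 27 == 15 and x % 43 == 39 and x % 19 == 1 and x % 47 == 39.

230433

The moduli are pairwise coprime; N = 27·43·19·47 = 1036773.
N/27 = 38399; 38399 ≡ 5 (mod 27); 5·11 ≡ 1, so inverse 11.
N/43 = 24111; 24111 ≡ 31 (mod 43); 31·25 ≡ 1, so inverse 25.
N/19 = 54567; 54567 ≡ 18 (mod 19); 18·18 ≡ 1, so inverse 18.
N/47 = 22059; 22059 ≡ 16 (mod 47); 16·3 ≡ 1, so inverse 3.
x ≡ 15·38399·11 + 39·24111·25 + 1·54567·18 + 39·22059·3 = 33407169.
33407169 mod 1036773 = 230433.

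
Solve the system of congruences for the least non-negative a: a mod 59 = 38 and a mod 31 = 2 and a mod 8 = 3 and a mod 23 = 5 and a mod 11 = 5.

2043739

The moduli are pairwise coprime; N = 59·31·8·23·11 = 3701896.
N/59 = 62744; 62744 ≡ 27 (mod 59); 27·35 ≡ 1, so inverse 35.
N/31 = 119416; 119416 ≡ 4 (mod 31); 4·8 ≡ 1, so inverse 8.
N/8 = 462737; 462737 ≡ 1 (mod 8), inverse 1.
N/23 = 160952; 160952 ≡ 21 (mod 23); 21·11 ≡ 1, so inverse 11.
N/11 = 336536; 336536 ≡ 2 (mod 11); 2·6 ≡ 1, so inverse 6.
a ≡ 38·62744·35 + 2·119416·8 + 3·462737·1 + 5·160952·11 + 5·336536·6 = 105696827.
105696827 mod 3701896 = 2043739.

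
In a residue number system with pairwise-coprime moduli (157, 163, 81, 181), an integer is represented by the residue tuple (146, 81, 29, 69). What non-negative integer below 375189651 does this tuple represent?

From x ≡ 146 (mod 157) write x = 146 + 157t. Substituting into x ≡ 81 (mod 163) gives 157t ≡ 98 (mod 163), and since 157⁻¹ ≡ 27 (mod 163), t ≡ 38. Hence x ≡ 146 + 157·38 = 6112 (mod 25591).
From x ≡ 6112 (mod 25591) write x = 6112 + 25591t. Substituting into x ≡ 29 (mod 81) gives 25591t ≡ 73 (mod 81), and since 76⁻¹ ≡ 16 (mod 81), t ≡ 34. Hence x ≡ 6112 + 25591·34 = 876206 (mod 2072871).
From x ≡ 876206 (mod 2072871) write x = 876206 + 2072871t. Substituting into x ≡ 69 (mod 181) gives 2072871t ≡ 84 (mod 181), and since 59⁻¹ ≡ 135 (mod 181), t ≡ 118. Hence x ≡ 876206 + 2072871·118 = 245474984 (mod 375189651).

245474984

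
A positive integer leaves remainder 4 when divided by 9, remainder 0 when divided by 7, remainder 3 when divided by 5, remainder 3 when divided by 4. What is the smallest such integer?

From m ≡ 4 (mod 9) write m = 4 + 9t. Substituting into m ≡ 0 (mod 7) gives 9t ≡ 3 (mod 7), and since 2⁻¹ ≡ 4 (mod 7), t ≡ 5. Hence m ≡ 4 + 9·5 = 49 (mod 63).
From m ≡ 49 (mod 63) write m = 49 + 63t. Substituting into m ≡ 3 (mod 5) gives 63t ≡ 4 (mod 5), and since 3⁻¹ ≡ 2 (mod 5), t ≡ 3. Hence m ≡ 49 + 63·3 = 238 (mod 315).
From m ≡ 238 (mod 315) write m = 238 + 315t. Substituting into m ≡ 3 (mod 4) gives 315t ≡ 1 (mod 4), and since 3⁻¹ ≡ 3 (mod 4), t ≡ 3. Hence m ≡ 238 + 315·3 = 1183 (mod 1260).

1183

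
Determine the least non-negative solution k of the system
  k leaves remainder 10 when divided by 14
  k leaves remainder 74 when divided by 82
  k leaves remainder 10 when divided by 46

976

gcd(14, 82) = 2 and 2 | (74 − 10), so the pair is consistent; merging gives k ≡ 402 (mod 574), where 574 = lcm(14, 82).
gcd(574, 46) = 2 and 2 | (10 − 402), so the pair is consistent; merging gives k ≡ 976 (mod 13202), where 13202 = lcm(574, 46).
The solution is unique modulo lcm(14, 82, 46) = 13202.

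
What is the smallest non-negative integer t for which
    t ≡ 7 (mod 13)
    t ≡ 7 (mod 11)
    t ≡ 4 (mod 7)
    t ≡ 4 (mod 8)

3868

From t ≡ 7 (mod 13) write t = 7 + 13s. Substituting into t ≡ 7 (mod 11) gives 13s ≡ 0 (mod 11), and since 2⁻¹ ≡ 6 (mod 11), s ≡ 0. Hence t ≡ 7 + 13·0 = 7 (mod 143).
From t ≡ 7 (mod 143) write t = 7 + 143s. Substituting into t ≡ 4 (mod 7) gives 143s ≡ 4 (mod 7), and since 3⁻¹ ≡ 5 (mod 7), s ≡ 6. Hence t ≡ 7 + 143·6 = 865 (mod 1001).
From t ≡ 865 (mod 1001) write t = 865 + 1001s. Substituting into t ≡ 4 (mod 8) gives 1001s ≡ 3 (mod 8), and since 1⁻¹ ≡ 1 (mod 8), s ≡ 3. Hence t ≡ 865 + 1001·3 = 3868 (mod 8008).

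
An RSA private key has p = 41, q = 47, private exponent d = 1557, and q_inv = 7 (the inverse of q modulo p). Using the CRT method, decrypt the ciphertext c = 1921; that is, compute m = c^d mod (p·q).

d_p = d mod (p−1) = 1557 mod 40 = 37; d_q = d mod (q−1) = 39.
m₁ = c^(d_p) mod p: c ≡ 35 (mod 41), and 35^37 mod 41 = 26.
m₂ = c^(d_q) mod q: c ≡ 41 (mod 47), and 41^39 mod 47 = 35.
h = q_inv·(m₁ − m₂) mod p = 7·(26 − 35) mod 41 = 19.
m = m₂ + h·q = 35 + 19·47 = 928.

928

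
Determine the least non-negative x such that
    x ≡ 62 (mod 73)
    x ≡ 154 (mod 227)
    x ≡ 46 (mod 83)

From x ≡ 62 (mod 73) write x = 62 + 73t. Substituting into x ≡ 154 (mod 227) gives 73t ≡ 92 (mod 227), and since 73⁻¹ ≡ 28 (mod 227), t ≡ 79. Hence x ≡ 62 + 73·79 = 5829 (mod 16571).
From x ≡ 5829 (mod 16571) write x = 5829 + 16571t. Substituting into x ≡ 46 (mod 83) gives 16571t ≡ 27 (mod 83), and since 54⁻¹ ≡ 20 (mod 83), t ≡ 42. Hence x ≡ 5829 + 16571·42 = 701811 (mod 1375393).

701811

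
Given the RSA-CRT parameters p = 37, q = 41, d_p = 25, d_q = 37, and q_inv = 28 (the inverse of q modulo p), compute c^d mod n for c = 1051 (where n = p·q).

1334

m₁ = c^(d_p) mod p: c ≡ 15 (mod 37), and 15^25 mod 37 = 2.
m₂ = c^(d_q) mod q: c ≡ 26 (mod 41), and 26^37 mod 41 = 22.
h = q_inv·(m₁ − m₂) mod p = 28·(2 − 22) mod 37 = 32.
m = m₂ + h·q = 22 + 32·41 = 1334.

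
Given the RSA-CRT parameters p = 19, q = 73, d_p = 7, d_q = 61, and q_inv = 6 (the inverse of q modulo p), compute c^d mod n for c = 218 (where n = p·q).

802

m₁ = c^(d_p) mod p: c ≡ 9 (mod 19), and 9^7 mod 19 = 4.
m₂ = c^(d_q) mod q: c ≡ 72 (mod 73), and 72^61 mod 73 = 72.
h = q_inv·(m₁ − m₂) mod p = 6·(4 − 72) mod 19 = 10.
m = m₂ + h·q = 72 + 10·73 = 802.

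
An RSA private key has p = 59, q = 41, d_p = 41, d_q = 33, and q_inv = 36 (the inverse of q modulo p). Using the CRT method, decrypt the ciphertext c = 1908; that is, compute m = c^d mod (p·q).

1081

m₁ = c^(d_p) mod p: c ≡ 20 (mod 59), and 20^41 mod 59 = 19.
m₂ = c^(d_q) mod q: c ≡ 22 (mod 41), and 22^33 mod 41 = 15.
h = q_inv·(m₁ − m₂) mod p = 36·(19 − 15) mod 59 = 26.
m = m₂ + h·q = 15 + 26·41 = 1081.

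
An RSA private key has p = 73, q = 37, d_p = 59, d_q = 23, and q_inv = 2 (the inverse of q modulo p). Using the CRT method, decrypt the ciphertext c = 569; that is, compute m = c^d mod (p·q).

896

m₁ = c^(d_p) mod p: c ≡ 58 (mod 73), and 58^59 mod 73 = 20.
m₂ = c^(d_q) mod q: c ≡ 14 (mod 37), and 14^23 mod 37 = 8.
h = q_inv·(m₁ − m₂) mod p = 2·(20 − 8) mod 73 = 24.
m = m₂ + h·q = 8 + 24·37 = 896.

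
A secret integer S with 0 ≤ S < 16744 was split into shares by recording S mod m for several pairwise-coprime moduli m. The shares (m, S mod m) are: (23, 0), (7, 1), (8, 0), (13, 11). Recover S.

From S ≡ 0 (mod 23) write S = 0 + 23t. Substituting into S ≡ 1 (mod 7) gives 23t ≡ 1 (mod 7), and since 2⁻¹ ≡ 4 (mod 7), t ≡ 4. Hence S ≡ 0 + 23·4 = 92 (mod 161).
From S ≡ 92 (mod 161) write S = 92 + 161t. Substituting into S ≡ 0 (mod 8) gives 161t ≡ 4 (mod 8), and since 1⁻¹ ≡ 1 (mod 8), t ≡ 4. Hence S ≡ 92 + 161·4 = 736 (mod 1288).
From S ≡ 736 (mod 1288) write S = 736 + 1288t. Substituting into S ≡ 11 (mod 13) gives 1288t ≡ 3 (mod 13), and since 1⁻¹ ≡ 1 (mod 13), t ≡ 3. Hence S ≡ 736 + 1288·3 = 4600 (mod 16744).

4600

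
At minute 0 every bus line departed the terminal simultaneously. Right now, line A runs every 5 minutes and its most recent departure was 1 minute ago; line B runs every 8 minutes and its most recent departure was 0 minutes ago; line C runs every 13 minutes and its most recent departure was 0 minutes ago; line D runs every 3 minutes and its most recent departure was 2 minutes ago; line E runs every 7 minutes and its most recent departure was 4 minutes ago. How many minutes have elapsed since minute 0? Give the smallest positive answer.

The moduli are pairwise coprime; N = 5·8·13·3·7 = 10920.
N/5 = 2184; 2184 ≡ 4 (mod 5); 4·4 ≡ 1, so inverse 4.
N/8 = 1365; 1365 ≡ 5 (mod 8); 5·5 ≡ 1, so inverse 5.
N/13 = 840; 840 ≡ 8 (mod 13); 8·5 ≡ 1, so inverse 5.
N/3 = 3640; 3640 ≡ 1 (mod 3), inverse 1.
N/7 = 1560; 1560 ≡ 6 (mod 7); 6·6 ≡ 1, so inverse 6.
t ≡ 1·2184·4 + 0·1365·5 + 0·840·5 + 2·3640·1 + 4·1560·6 = 53456.
53456 mod 10920 = 9776.

9776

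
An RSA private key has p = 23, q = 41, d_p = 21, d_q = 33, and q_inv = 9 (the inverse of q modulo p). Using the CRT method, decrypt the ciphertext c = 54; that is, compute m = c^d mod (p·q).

440

m₁ = c^(d_p) mod p: c ≡ 8 (mod 23), and 8^21 mod 23 = 3.
m₂ = c^(d_q) mod q: c ≡ 13 (mod 41), and 13^33 mod 41 = 30.
h = q_inv·(m₁ − m₂) mod p = 9·(3 − 30) mod 23 = 10.
m = m₂ + h·q = 30 + 10·41 = 440.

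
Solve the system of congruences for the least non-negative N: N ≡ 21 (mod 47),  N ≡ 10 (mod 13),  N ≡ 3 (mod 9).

1713

From N ≡ 21 (mod 47) write N = 21 + 47t. Substituting into N ≡ 10 (mod 13) gives 47t ≡ 2 (mod 13), and since 8⁻¹ ≡ 5 (mod 13), t ≡ 10. Hence N ≡ 21 + 47·10 = 491 (mod 611).
From N ≡ 491 (mod 611) write N = 491 + 611t. Substituting into N ≡ 3 (mod 9) gives 611t ≡ 7 (mod 9), and since 8⁻¹ ≡ 8 (mod 9), t ≡ 2. Hence N ≡ 491 + 611·2 = 1713 (mod 5499).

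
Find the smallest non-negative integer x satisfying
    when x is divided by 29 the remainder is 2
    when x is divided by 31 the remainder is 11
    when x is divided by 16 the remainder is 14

13806

The moduli are pairwise coprime; N = 29·31·16 = 14384.
N/29 = 496; 496 ≡ 3 (mod 29); 3·10 ≡ 1, so inverse 10.
N/31 = 464; 464 ≡ 30 (mod 31); 30·30 ≡ 1, so inverse 30.
N/16 = 899; 899 ≡ 3 (mod 16); 3·11 ≡ 1, so inverse 11.
x ≡ 2·496·10 + 11·464·30 + 14·899·11 = 301486.
301486 mod 14384 = 13806.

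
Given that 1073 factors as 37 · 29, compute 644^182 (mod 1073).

Mod 37: 644 ≡ 15; by Fermat, exponent reduces to 182 mod 36 = 2; 15^2 ≡ 3 (mod 37).
Mod 29: 644 ≡ 6; by Fermat, exponent reduces to 182 mod 28 = 14; 6^14 ≡ 1 (mod 29).
Combine by CRT: x ≡ 3 (mod 37), x ≡ 1 (mod 29) ⇒ x ≡ 262 (mod 1073).

262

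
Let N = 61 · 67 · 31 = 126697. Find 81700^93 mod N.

Mod 61: 81700 ≡ 21; by Fermat, exponent reduces to 93 mod 60 = 33; 21^33 ≡ 11 (mod 61).
Mod 67: 81700 ≡ 27; by Fermat, exponent reduces to 93 mod 66 = 27; 27^27 ≡ 53 (mod 67).
Mod 31: 81700 ≡ 15; by Fermat, exponent reduces to 93 mod 30 = 3; 15^3 ≡ 27 (mod 31).
Combine by CRT: x ≡ 11 (mod 61), x ≡ 53 (mod 67), x ≡ 27 (mod 31) ⇒ x ≡ 93585 (mod 126697).

93585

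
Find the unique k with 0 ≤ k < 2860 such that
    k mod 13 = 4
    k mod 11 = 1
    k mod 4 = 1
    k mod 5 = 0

485

The moduli are pairwise coprime; N = 13·11·4·5 = 2860.
N/13 = 220; 220 ≡ 12 (mod 13); 12·12 ≡ 1, so inverse 12.
N/11 = 260; 260 ≡ 7 (mod 11); 7·8 ≡ 1, so inverse 8.
N/4 = 715; 715 ≡ 3 (mod 4); 3·3 ≡ 1, so inverse 3.
N/5 = 572; 572 ≡ 2 (mod 5); 2·3 ≡ 1, so inverse 3.
k ≡ 4·220·12 + 1·260·8 + 1·715·3 + 0·572·3 = 14785.
14785 mod 2860 = 485.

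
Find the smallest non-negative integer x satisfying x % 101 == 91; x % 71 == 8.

From x ≡ 91 (mod 101) write x = 91 + 101t. Substituting into x ≡ 8 (mod 71) gives 101t ≡ 59 (mod 71), and since 30⁻¹ ≡ 45 (mod 71), t ≡ 28. Hence x ≡ 91 + 101·28 = 2919 (mod 7171).

2919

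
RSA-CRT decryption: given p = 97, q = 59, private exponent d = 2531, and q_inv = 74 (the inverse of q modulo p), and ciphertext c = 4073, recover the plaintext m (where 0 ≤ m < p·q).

d_p = d mod (p−1) = 2531 mod 96 = 35; d_q = d mod (q−1) = 37.
m₁ = c^(d_p) mod p: c ≡ 96 (mod 97), and 96^35 mod 97 = 96.
m₂ = c^(d_q) mod q: c ≡ 2 (mod 59), and 2^37 mod 59 = 39.
h = q_inv·(m₁ − m₂) mod p = 74·(96 − 39) mod 97 = 47.
m = m₂ + h·q = 39 + 47·59 = 2812.

2812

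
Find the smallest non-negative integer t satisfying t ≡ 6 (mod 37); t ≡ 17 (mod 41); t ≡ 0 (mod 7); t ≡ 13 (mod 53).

26831

The moduli are pairwise coprime; N = 37·41·7·53 = 562807.
N/37 = 15211; 15211 ≡ 4 (mod 37); 4·28 ≡ 1, so inverse 28.
N/41 = 13727; 13727 ≡ 33 (mod 41); 33·5 ≡ 1, so inverse 5.
N/7 = 80401; 80401 ≡ 6 (mod 7); 6·6 ≡ 1, so inverse 6.
N/53 = 10619; 10619 ≡ 19 (mod 53); 19·14 ≡ 1, so inverse 14.
t ≡ 6·15211·28 + 17·13727·5 + 0·80401·6 + 13·10619·14 = 5654901.
5654901 mod 562807 = 26831.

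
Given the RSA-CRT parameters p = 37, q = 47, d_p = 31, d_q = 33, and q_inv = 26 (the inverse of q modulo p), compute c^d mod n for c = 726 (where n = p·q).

1531

m₁ = c^(d_p) mod p: c ≡ 23 (mod 37), and 23^31 mod 37 = 14.
m₂ = c^(d_q) mod q: c ≡ 21 (mod 47), and 21^33 mod 47 = 27.
h = q_inv·(m₁ − m₂) mod p = 26·(14 − 27) mod 37 = 32.
m = m₂ + h·q = 27 + 32·47 = 1531.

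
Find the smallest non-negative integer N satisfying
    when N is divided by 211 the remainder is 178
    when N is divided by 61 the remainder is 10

11783

Combine the congruences pairwise.
From N ≡ 178 (mod 211) write N = 178 + 211t. Substituting into N ≡ 10 (mod 61) gives 211t ≡ 15 (mod 61), and since 28⁻¹ ≡ 24 (mod 61), t ≡ 55. Hence N ≡ 178 + 211·55 = 11783 (mod 12871).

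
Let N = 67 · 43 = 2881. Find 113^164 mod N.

Mod 67: 113 ≡ 46; by Fermat, exponent reduces to 164 mod 66 = 32; 46^32 ≡ 16 (mod 67).
Mod 43: 113 ≡ 27; by Fermat, exponent reduces to 164 mod 42 = 38; 27^38 ≡ 11 (mod 43).
Combine by CRT: x ≡ 16 (mod 67), x ≡ 11 (mod 43) ⇒ x ≡ 2763 (mod 2881).

2763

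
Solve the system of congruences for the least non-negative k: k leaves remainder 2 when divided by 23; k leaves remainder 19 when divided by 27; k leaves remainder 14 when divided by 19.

9685

From k ≡ 2 (mod 23) write k = 2 + 23t. Substituting into k ≡ 19 (mod 27) gives 23t ≡ 17 (mod 27), and since 23⁻¹ ≡ 20 (mod 27), t ≡ 16. Hence k ≡ 2 + 23·16 = 370 (mod 621).
From k ≡ 370 (mod 621) write k = 370 + 621t. Substituting into k ≡ 14 (mod 19) gives 621t ≡ 5 (mod 19), and since 13⁻¹ ≡ 3 (mod 19), t ≡ 15. Hence k ≡ 370 + 621·15 = 9685 (mod 11799).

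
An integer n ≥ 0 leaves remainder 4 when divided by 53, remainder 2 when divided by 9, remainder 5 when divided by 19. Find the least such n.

6788

The moduli are pairwise coprime; M = 53·9·19 = 9063.
M/53 = 171; 171 ≡ 12 (mod 53); 12·31 ≡ 1, so inverse 31.
M/9 = 1007; 1007 ≡ 8 (mod 9); 8·8 ≡ 1, so inverse 8.
M/19 = 477; 477 ≡ 2 (mod 19); 2·10 ≡ 1, so inverse 10.
n ≡ 4·171·31 + 2·1007·8 + 5·477·10 = 61166.
61166 mod 9063 = 6788.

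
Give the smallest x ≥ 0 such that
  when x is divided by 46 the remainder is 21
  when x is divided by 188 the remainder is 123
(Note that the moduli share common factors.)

1815

gcd(46, 188) = 2 and 2 | (123 − 21), so the pair is consistent; merging gives x ≡ 1815 (mod 4324), where 4324 = lcm(46, 188).
The solution is unique modulo lcm(46, 188) = 4324.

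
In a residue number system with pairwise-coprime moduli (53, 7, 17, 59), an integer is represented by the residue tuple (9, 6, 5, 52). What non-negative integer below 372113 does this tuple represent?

171093

The moduli are pairwise coprime; N = 53·7·17·59 = 372113.
N/53 = 7021; 7021 ≡ 25 (mod 53); 25·17 ≡ 1, so inverse 17.
N/7 = 53159; 53159 ≡ 1 (mod 7), inverse 1.
N/17 = 21889; 21889 ≡ 10 (mod 17); 10·12 ≡ 1, so inverse 12.
N/59 = 6307; 6307 ≡ 53 (mod 59); 53·49 ≡ 1, so inverse 49.
x ≡ 9·7021·17 + 6·53159·1 + 5·21889·12 + 52·6307·49 = 18776743.
18776743 mod 372113 = 171093.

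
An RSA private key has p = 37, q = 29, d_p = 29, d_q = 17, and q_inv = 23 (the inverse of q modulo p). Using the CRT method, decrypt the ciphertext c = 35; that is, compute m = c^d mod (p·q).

m₁ = c^(d_p) mod p: c ≡ 35 (mod 37), and 35^29 mod 37 = 13.
m₂ = c^(d_q) mod q: c ≡ 6 (mod 29), and 6^17 mod 29 = 13.
h = q_inv·(m₁ − m₂) mod p = 23·(13 − 13) mod 37 = 0.
m = m₂ + h·q = 13 + 0·29 = 13.

13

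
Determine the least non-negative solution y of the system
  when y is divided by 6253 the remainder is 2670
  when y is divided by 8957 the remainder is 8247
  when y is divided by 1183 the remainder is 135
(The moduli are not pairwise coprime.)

590452

Combine the congruences pairwise.
gcd(6253, 8957) = 169 and 169 | (8247 − 2670), so the pair is consistent; merging gives y ≡ 259043 (mod 331409), where 331409 = lcm(6253, 8957).
gcd(331409, 1183) = 169 and 169 | (135 − 259043), so the pair is consistent; merging gives y ≡ 590452 (mod 2319863), where 2319863 = lcm(331409, 1183).
The solution is unique modulo lcm(6253, 8957, 1183) = 2319863.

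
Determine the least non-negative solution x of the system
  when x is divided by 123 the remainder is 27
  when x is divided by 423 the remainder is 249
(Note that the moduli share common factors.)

2364

gcd(123, 423) = 3 and 3 | (249 − 27), so the pair is consistent; merging gives x ≡ 2364 (mod 17343), where 17343 = lcm(123, 423).
The solution is unique modulo lcm(123, 423) = 17343.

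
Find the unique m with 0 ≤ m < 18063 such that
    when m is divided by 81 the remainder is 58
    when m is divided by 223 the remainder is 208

Combine the congruences pairwise.
From m ≡ 58 (mod 81) write m = 58 + 81t. Substituting into m ≡ 208 (mod 223) gives 81t ≡ 150 (mod 223), and since 81⁻¹ ≡ 212 (mod 223), t ≡ 134. Hence m ≡ 58 + 81·134 = 10912 (mod 18063).

10912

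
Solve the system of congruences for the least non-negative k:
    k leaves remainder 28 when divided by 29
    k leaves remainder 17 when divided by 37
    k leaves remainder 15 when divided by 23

The moduli are pairwise coprime; N = 29·37·23 = 24679.
N/29 = 851; 851 ≡ 10 (mod 29); 10·3 ≡ 1, so inverse 3.
N/37 = 667; 667 ≡ 1 (mod 37), inverse 1.
N/23 = 1073; 1073 ≡ 15 (mod 23); 15·20 ≡ 1, so inverse 20.
k ≡ 28·851·3 + 17·667·1 + 15·1073·20 = 404723.
404723 mod 24679 = 9859.

9859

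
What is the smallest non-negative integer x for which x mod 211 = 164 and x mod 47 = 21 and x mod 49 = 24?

229099

Combine the congruences pairwise.
From x ≡ 164 (mod 211) write x = 164 + 211t. Substituting into x ≡ 21 (mod 47) gives 211t ≡ 45 (mod 47), and since 23⁻¹ ≡ 45 (mod 47), t ≡ 4. Hence x ≡ 164 + 211·4 = 1008 (mod 9917).
From x ≡ 1008 (mod 9917) write x = 1008 + 9917t. Substituting into x ≡ 24 (mod 49) gives 9917t ≡ 45 (mod 49), and since 19⁻¹ ≡ 31 (mod 49), t ≡ 23. Hence x ≡ 1008 + 9917·23 = 229099 (mod 485933).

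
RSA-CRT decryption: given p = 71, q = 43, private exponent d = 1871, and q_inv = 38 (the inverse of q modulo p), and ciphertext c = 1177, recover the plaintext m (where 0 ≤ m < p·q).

1159

d_p = d mod (p−1) = 1871 mod 70 = 51; d_q = d mod (q−1) = 23.
m₁ = c^(d_p) mod p: c ≡ 41 (mod 71), and 41^51 mod 71 = 23.
m₂ = c^(d_q) mod q: c ≡ 16 (mod 43), and 16^23 mod 43 = 41.
h = q_inv·(m₁ − m₂) mod p = 38·(23 − 41) mod 71 = 26.
m = m₂ + h·q = 41 + 26·43 = 1159.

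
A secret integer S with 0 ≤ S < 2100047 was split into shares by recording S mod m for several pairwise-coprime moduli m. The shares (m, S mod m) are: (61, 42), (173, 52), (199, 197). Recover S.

1351009

From S ≡ 42 (mod 61) write S = 42 + 61t. Substituting into S ≡ 52 (mod 173) gives 61t ≡ 10 (mod 173), and since 61⁻¹ ≡ 156 (mod 173), t ≡ 3. Hence S ≡ 42 + 61·3 = 225 (mod 10553).
From S ≡ 225 (mod 10553) write S = 225 + 10553t. Substituting into S ≡ 197 (mod 199) gives 10553t ≡ 171 (mod 199), and since 6⁻¹ ≡ 166 (mod 199), t ≡ 128. Hence S ≡ 225 + 10553·128 = 1351009 (mod 2100047).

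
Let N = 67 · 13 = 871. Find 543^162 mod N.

Mod 67: 543 ≡ 7; by Fermat, exponent reduces to 162 mod 66 = 30; 7^30 ≡ 25 (mod 67).
Mod 13: 543 ≡ 10; by Fermat, exponent reduces to 162 mod 12 = 6; 10^6 ≡ 1 (mod 13).
Combine by CRT: x ≡ 25 (mod 67), x ≡ 1 (mod 13) ⇒ x ≡ 92 (mod 871).

92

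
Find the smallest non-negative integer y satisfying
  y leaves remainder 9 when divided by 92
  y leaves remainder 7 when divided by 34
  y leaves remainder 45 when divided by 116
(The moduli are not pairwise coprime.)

gcd(92, 34) = 2 and 2 | (7 − 9), so the pair is consistent; merging gives y ≡ 653 (mod 1564), where 1564 = lcm(92, 34).
gcd(1564, 116) = 4 and 4 | (45 − 653), so the pair is consistent; merging gives y ≡ 22549 (mod 45356), where 45356 = lcm(1564, 116).
The solution is unique modulo lcm(92, 34, 116) = 45356.

22549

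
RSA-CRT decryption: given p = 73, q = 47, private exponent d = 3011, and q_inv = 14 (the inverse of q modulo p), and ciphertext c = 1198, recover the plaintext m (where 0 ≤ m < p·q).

90

d_p = d mod (p−1) = 3011 mod 72 = 59; d_q = d mod (q−1) = 21.
m₁ = c^(d_p) mod p: c ≡ 30 (mod 73), and 30^59 mod 73 = 17.
m₂ = c^(d_q) mod q: c ≡ 23 (mod 47), and 23^21 mod 47 = 43.
h = q_inv·(m₁ − m₂) mod p = 14·(17 − 43) mod 73 = 1.
m = m₂ + h·q = 43 + 1·47 = 90.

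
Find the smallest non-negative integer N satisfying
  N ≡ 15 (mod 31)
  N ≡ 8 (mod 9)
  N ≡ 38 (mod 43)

From N ≡ 15 (mod 31) write N = 15 + 31t. Substituting into N ≡ 8 (mod 9) gives 31t ≡ 2 (mod 9), and since 4⁻¹ ≡ 7 (mod 9), t ≡ 5. Hence N ≡ 15 + 31·5 = 170 (mod 279).
From N ≡ 170 (mod 279) write N = 170 + 279t. Substituting into N ≡ 38 (mod 43) gives 279t ≡ 40 (mod 43), and since 21⁻¹ ≡ 41 (mod 43), t ≡ 6. Hence N ≡ 170 + 279·6 = 1844 (mod 11997).

1844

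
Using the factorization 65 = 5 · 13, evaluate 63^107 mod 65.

32

Mod 5: 63 ≡ 3; by Fermat, exponent reduces to 107 mod 4 = 3; 3^3 ≡ 2 (mod 5).
Mod 13: 63 ≡ 11; by Fermat, exponent reduces to 107 mod 12 = 11; 11^11 ≡ 6 (mod 13).
Combine by CRT: x ≡ 2 (mod 5), x ≡ 6 (mod 13) ⇒ x ≡ 32 (mod 65).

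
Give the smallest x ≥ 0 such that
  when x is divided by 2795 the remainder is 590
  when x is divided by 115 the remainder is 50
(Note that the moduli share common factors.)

3385

Combine the congruences pairwise.
gcd(2795, 115) = 5 and 5 | (50 − 590), so the pair is consistent; merging gives x ≡ 3385 (mod 64285), where 64285 = lcm(2795, 115).
The solution is unique modulo lcm(2795, 115) = 64285.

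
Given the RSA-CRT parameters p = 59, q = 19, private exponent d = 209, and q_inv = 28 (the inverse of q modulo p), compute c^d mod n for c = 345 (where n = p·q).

d_p = d mod (p−1) = 209 mod 58 = 35; d_q = d mod (q−1) = 11.
m₁ = c^(d_p) mod p: c ≡ 50 (mod 59), and 50^35 mod 59 = 31.
m₂ = c^(d_q) mod q: c ≡ 3 (mod 19), and 3^11 mod 19 = 10.
h = q_inv·(m₁ − m₂) mod p = 28·(31 − 10) mod 59 = 57.
m = m₂ + h·q = 10 + 57·19 = 1093.

1093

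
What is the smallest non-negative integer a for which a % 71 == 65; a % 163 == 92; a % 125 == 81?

The moduli are pairwise coprime; N = 71·163·125 = 1446625.
N/71 = 20375; 20375 ≡ 69 (mod 71); 69·35 ≡ 1, so inverse 35.
N/163 = 8875; 8875 ≡ 73 (mod 163); 73·67 ≡ 1, so inverse 67.
N/125 = 11573; 11573 ≡ 73 (mod 125); 73·12 ≡ 1, so inverse 12.
a ≡ 65·20375·35 + 92·8875·67 + 81·11573·12 = 112307581.
112307581 mod 1446625 = 917456.

917456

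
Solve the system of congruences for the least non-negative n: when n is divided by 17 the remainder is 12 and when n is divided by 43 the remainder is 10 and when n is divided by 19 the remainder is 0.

2375

The moduli are pairwise coprime; M = 17·43·19 = 13889.
M/17 = 817; 817 ≡ 1 (mod 17), inverse 1.
M/43 = 323; 323 ≡ 22 (mod 43); 22·2 ≡ 1, so inverse 2.
M/19 = 731; 731 ≡ 9 (mod 19); 9·17 ≡ 1, so inverse 17.
n ≡ 12·817·1 + 10·323·2 + 0·731·17 = 16264.
16264 mod 13889 = 2375.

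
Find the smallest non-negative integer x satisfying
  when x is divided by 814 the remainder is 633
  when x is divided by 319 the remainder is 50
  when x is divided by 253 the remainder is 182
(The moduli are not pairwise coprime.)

gcd(814, 319) = 11 and 11 | (50 − 633), so the pair is consistent; merging gives x ≡ 11215 (mod 23606), where 23606 = lcm(814, 319).
gcd(23606, 253) = 11 and 11 | (182 − 11215), so the pair is consistent; merging gives x ≡ 506941 (mod 542938), where 542938 = lcm(23606, 253).
The solution is unique modulo lcm(814, 319, 253) = 542938.

506941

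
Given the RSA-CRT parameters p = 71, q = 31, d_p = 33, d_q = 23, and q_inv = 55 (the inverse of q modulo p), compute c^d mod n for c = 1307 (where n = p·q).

m₁ = c^(d_p) mod p: c ≡ 29 (mod 71), and 29^33 mod 71 = 58.
m₂ = c^(d_q) mod q: c ≡ 5 (mod 31), and 5^23 mod 31 = 25.
h = q_inv·(m₁ − m₂) mod p = 55·(58 − 25) mod 71 = 40.
m = m₂ + h·q = 25 + 40·31 = 1265.

1265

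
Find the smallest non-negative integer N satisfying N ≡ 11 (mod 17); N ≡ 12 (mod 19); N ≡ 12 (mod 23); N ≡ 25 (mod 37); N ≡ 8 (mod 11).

The moduli are pairwise coprime; M = 17·19·23·37·11 = 3023603.
M/17 = 177859; 177859 ≡ 5 (mod 17); 5·7 ≡ 1, so inverse 7.
M/19 = 159137; 159137 ≡ 12 (mod 19); 12·8 ≡ 1, so inverse 8.
M/23 = 131461; 131461 ≡ 16 (mod 23); 16·13 ≡ 1, so inverse 13.
M/37 = 81719; 81719 ≡ 23 (mod 37); 23·29 ≡ 1, so inverse 29.
M/11 = 274873; 274873 ≡ 5 (mod 11); 5·9 ≡ 1, so inverse 9.
N ≡ 11·177859·7 + 12·159137·8 + 12·131461·13 + 25·81719·29 + 8·274873·9 = 128517342.
128517342 mod 3023603 = 1526016.

1526016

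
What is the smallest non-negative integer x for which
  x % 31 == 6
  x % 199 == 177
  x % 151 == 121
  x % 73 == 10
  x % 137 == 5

The moduli are pairwise coprime; N = 31·199·151·73·137 = 9316121519.
N/31 = 300520049; 300520049 ≡ 4 (mod 31); 4·8 ≡ 1, so inverse 8.
N/199 = 46814681; 46814681 ≡ 130 (mod 199); 130·124 ≡ 1, so inverse 124.
N/151 = 61696169; 61696169 ≡ 136 (mod 151); 136·10 ≡ 1, so inverse 10.
N/73 = 127618103; 127618103 ≡ 14 (mod 73); 14·47 ≡ 1, so inverse 47.
N/137 = 68000887; 68000887 ≡ 115 (mod 137); 115·56 ≡ 1, so inverse 56.
x ≡ 6·300520049·8 + 177·46814681·124 + 121·61696169·10 + 10·127618103·47 + 5·68000887·56 = 1195586702200.
1195586702200 mod 9316121519 = 3123147768.

3123147768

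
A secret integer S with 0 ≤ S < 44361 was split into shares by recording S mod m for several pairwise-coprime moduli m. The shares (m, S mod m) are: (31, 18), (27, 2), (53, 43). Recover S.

20819

From S ≡ 18 (mod 31) write S = 18 + 31t. Substituting into S ≡ 2 (mod 27) gives 31t ≡ 11 (mod 27), and since 4⁻¹ ≡ 7 (mod 27), t ≡ 23. Hence S ≡ 18 + 31·23 = 731 (mod 837).
From S ≡ 731 (mod 837) write S = 731 + 837t. Substituting into S ≡ 43 (mod 53) gives 837t ≡ 1 (mod 53), and since 42⁻¹ ≡ 24 (mod 53), t ≡ 24. Hence S ≡ 731 + 837·24 = 20819 (mod 44361).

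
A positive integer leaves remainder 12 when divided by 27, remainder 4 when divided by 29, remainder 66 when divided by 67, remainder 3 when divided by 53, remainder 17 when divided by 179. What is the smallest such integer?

The moduli are pairwise coprime; M = 27·29·67·53·179 = 497697507.
M/27 = 18433241; 18433241 ≡ 17 (mod 27); 17·8 ≡ 1, so inverse 8.
M/29 = 17161983; 17161983 ≡ 15 (mod 29); 15·2 ≡ 1, so inverse 2.
M/67 = 7428321; 7428321 ≡ 31 (mod 67); 31·13 ≡ 1, so inverse 13.
M/53 = 9390519; 9390519 ≡ 32 (mod 53); 32·5 ≡ 1, so inverse 5.
M/179 = 2780433; 2780433 ≡ 26 (mod 179); 26·62 ≡ 1, so inverse 62.
N ≡ 12·18433241·8 + 4·17161983·2 + 66·7428321·13 + 3·9390519·5 + 17·2780433·62 = 11351820585.
11351820585 mod 497697507 = 402475431.

402475431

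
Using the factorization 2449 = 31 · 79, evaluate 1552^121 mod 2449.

Mod 31: 1552 ≡ 2; by Fermat, exponent reduces to 121 mod 30 = 1; 2^1 ≡ 2 (mod 31).
Mod 79: 1552 ≡ 51; by Fermat, exponent reduces to 121 mod 78 = 43; 51^43 ≡ 36 (mod 79).
Combine by CRT: x ≡ 2 (mod 31), x ≡ 36 (mod 79) ⇒ x ≡ 2327 (mod 2449).

2327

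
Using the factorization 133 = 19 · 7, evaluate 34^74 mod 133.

92

Mod 19: 34 ≡ 15; by Fermat, exponent reduces to 74 mod 18 = 2; 15^2 ≡ 16 (mod 19).
Mod 7: 34 ≡ 6; by Fermat, exponent reduces to 74 mod 6 = 2; 6^2 ≡ 1 (mod 7).
Combine by CRT: x ≡ 16 (mod 19), x ≡ 1 (mod 7) ⇒ x ≡ 92 (mod 133).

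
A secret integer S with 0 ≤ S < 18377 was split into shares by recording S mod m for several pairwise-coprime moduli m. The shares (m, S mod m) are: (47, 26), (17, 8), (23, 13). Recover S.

The moduli are pairwise coprime; N = 47·17·23 = 18377.
N/47 = 391; 391 ≡ 15 (mod 47); 15·22 ≡ 1, so inverse 22.
N/17 = 1081; 1081 ≡ 10 (mod 17); 10·12 ≡ 1, so inverse 12.
N/23 = 799; 799 ≡ 17 (mod 23); 17·19 ≡ 1, so inverse 19.
S ≡ 26·391·22 + 8·1081·12 + 13·799·19 = 524781.
524781 mod 18377 = 10225.

10225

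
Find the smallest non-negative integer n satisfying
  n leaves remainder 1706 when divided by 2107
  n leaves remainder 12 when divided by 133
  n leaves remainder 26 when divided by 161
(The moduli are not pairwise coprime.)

185015

Combine the congruences pairwise.
gcd(2107, 133) = 7 and 7 | (12 − 1706), so the pair is consistent; merging gives n ≡ 24883 (mod 40033), where 40033 = lcm(2107, 133).
gcd(40033, 161) = 7 and 7 | (26 − 24883), so the pair is consistent; merging gives n ≡ 185015 (mod 920759), where 920759 = lcm(40033, 161).
The solution is unique modulo lcm(2107, 133, 161) = 920759.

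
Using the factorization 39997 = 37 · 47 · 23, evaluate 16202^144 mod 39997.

Mod 37: 16202 ≡ 33; since 36 | 144, by Fermat 33^144 ≡ 1 (mod 37).
Mod 47: 16202 ≡ 34; by Fermat, exponent reduces to 144 mod 46 = 6; 34^6 ≡ 3 (mod 47).
Mod 23: 16202 ≡ 10; by Fermat, exponent reduces to 144 mod 22 = 12; 10^12 ≡ 13 (mod 23).
Combine by CRT: x ≡ 1 (mod 37), x ≡ 3 (mod 47), x ≡ 13 (mod 23) ⇒ x ≡ 16688 (mod 39997).

16688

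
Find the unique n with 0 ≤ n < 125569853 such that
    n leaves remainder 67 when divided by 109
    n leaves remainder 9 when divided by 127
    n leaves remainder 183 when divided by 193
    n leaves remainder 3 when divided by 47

The moduli are pairwise coprime; M = 109·127·193·47 = 125569853.
M/109 = 1152017; 1152017 ≡ 105 (mod 109); 105·27 ≡ 1, so inverse 27.
M/127 = 988739; 988739 ≡ 44 (mod 127); 44·26 ≡ 1, so inverse 26.
M/193 = 650621; 650621 ≡ 18 (mod 193); 18·118 ≡ 1, so inverse 118.
M/47 = 2671699; 2671699 ≡ 31 (mod 47); 31·44 ≡ 1, so inverse 44.
n ≡ 67·1152017·27 + 9·988739·26 + 183·650621·118 + 3·2671699·44 = 16717537821.
16717537821 mod 125569853 = 16747372.

16747372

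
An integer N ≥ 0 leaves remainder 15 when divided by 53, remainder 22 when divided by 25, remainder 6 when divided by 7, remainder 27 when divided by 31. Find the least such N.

From N ≡ 15 (mod 53) write N = 15 + 53t. Substituting into N ≡ 22 (mod 25) gives 53t ≡ 7 (mod 25), and since 3⁻¹ ≡ 17 (mod 25), t ≡ 19. Hence N ≡ 15 + 53·19 = 1022 (mod 1325).
From N ≡ 1022 (mod 1325) write N = 1022 + 1325t. Substituting into N ≡ 6 (mod 7) gives 1325t ≡ 6 (mod 7), and since 2⁻¹ ≡ 4 (mod 7), t ≡ 3. Hence N ≡ 1022 + 1325·3 = 4997 (mod 9275).
From N ≡ 4997 (mod 9275) write N = 4997 + 9275t. Substituting into N ≡ 27 (mod 31) gives 9275t ≡ 21 (mod 31), and since 6⁻¹ ≡ 26 (mod 31), t ≡ 19. Hence N ≡ 4997 + 9275·19 = 181222 (mod 287525).

181222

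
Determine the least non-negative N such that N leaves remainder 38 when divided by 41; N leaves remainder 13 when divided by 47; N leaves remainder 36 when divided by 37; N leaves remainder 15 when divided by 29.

1798421

The moduli are pairwise coprime; M = 41·47·37·29 = 2067671.
M/41 = 50431; 50431 ≡ 1 (mod 41), inverse 1.
M/47 = 43993; 43993 ≡ 1 (mod 47), inverse 1.
M/37 = 55883; 55883 ≡ 13 (mod 37); 13·20 ≡ 1, so inverse 20.
M/29 = 71299; 71299 ≡ 17 (mod 29); 17·12 ≡ 1, so inverse 12.
N ≡ 38·50431·1 + 13·43993·1 + 36·55883·20 + 15·71299·12 = 55557867.
55557867 mod 2067671 = 1798421.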